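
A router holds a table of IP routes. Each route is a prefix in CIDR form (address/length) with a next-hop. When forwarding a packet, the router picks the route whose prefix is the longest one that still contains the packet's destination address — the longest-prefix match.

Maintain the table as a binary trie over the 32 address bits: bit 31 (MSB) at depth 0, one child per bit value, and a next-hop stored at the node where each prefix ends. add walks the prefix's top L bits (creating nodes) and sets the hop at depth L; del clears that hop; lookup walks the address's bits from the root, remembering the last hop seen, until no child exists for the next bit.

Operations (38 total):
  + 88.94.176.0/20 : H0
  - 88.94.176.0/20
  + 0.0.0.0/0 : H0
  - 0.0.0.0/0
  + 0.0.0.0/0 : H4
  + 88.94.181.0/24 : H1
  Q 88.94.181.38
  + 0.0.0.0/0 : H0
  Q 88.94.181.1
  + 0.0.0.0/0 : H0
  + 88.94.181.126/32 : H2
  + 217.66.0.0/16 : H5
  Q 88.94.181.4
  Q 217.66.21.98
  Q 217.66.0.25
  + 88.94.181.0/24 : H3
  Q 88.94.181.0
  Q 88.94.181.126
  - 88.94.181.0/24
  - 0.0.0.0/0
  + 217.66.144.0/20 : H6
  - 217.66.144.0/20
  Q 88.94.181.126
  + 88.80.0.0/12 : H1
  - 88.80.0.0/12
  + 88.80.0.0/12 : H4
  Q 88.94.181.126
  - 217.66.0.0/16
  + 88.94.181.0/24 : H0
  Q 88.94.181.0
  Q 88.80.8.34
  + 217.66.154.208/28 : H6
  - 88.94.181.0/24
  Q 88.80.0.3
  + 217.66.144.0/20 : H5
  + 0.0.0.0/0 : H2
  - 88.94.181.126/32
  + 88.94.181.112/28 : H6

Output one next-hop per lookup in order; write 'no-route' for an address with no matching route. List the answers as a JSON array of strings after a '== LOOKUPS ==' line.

Apply in order:
  + 88.94.176.0/20 (H0) depth=20
  del 88.94.176.0/20 (clear depth 20)
  + 0.0.0.0/0 (H0) depth=0
  del 0.0.0.0/0 (clear depth 0)
  + 0.0.0.0/0 (H4) depth=0
  + 88.94.181.0/24 (H1) depth=24
  ? 88.94.181.38  path d0:H4→d1:-→d2:-→d3:-→d4:-→d5:-→d6:-→d7:-→d8:-→d9:-→d10:-→d11:-→d12:-→d13:-→d14:-→d15:-→d16:-→d17:-→d18:-→d19:-→d20:-→d21:-→d22:-→d23:-→d24:H1  best=H1
  + 0.0.0.0/0 (H0) depth=0
  ? 88.94.181.1  path d0:H0→d1:-→d2:-→d3:-→d4:-→d5:-→d6:-→d7:-→d8:-→d9:-→d10:-→d11:-→d12:-→d13:-→d14:-→d15:-→d16:-→d17:-→d18:-→d19:-→d20:-→d21:-→d22:-→d23:-→d24:H1  best=H1
  + 0.0.0.0/0 (H0) depth=0
  + 88.94.181.126/32 (H2) depth=32
  + 217.66.0.0/16 (H5) depth=16
  ? 88.94.181.4  path d0:H0→d1:-→d2:-→d3:-→d4:-→d5:-→d6:-→d7:-→d8:-→d9:-→d10:-→d11:-→d12:-→d13:-→d14:-→d15:-→d16:-→d17:-→d18:-→d19:-→d20:-→d21:-→d22:-→d23:-→d24:H1→d25:-  best=H1
  ? 217.66.21.98  path d0:H0→d1:-→d2:-→d3:-→d4:-→d5:-→d6:-→d7:-→d8:-→d9:-→d10:-→d11:-→d12:-→d13:-→d14:-→d15:-→d16:H5  best=H5
  ? 217.66.0.25  path d0:H0→d1:-→d2:-→d3:-→d4:-→d5:-→d6:-→d7:-→d8:-→d9:-→d10:-→d11:-→d12:-→d13:-→d14:-→d15:-→d16:H5  best=H5
  + 88.94.181.0/24 (H3) depth=24
  ? 88.94.181.0  path d0:H0→d1:-→d2:-→d3:-→d4:-→d5:-→d6:-→d7:-→d8:-→d9:-→d10:-→d11:-→d12:-→d13:-→d14:-→d15:-→d16:-→d17:-→d18:-→d19:-→d20:-→d21:-→d22:-→d23:-→d24:H3→d25:-  best=H3
  ? 88.94.181.126  path d0:H0→d1:-→d2:-→d3:-→d4:-→d5:-→d6:-→d7:-→d8:-→d9:-→d10:-→d11:-→d12:-→d13:-→d14:-→d15:-→d16:-→d17:-→d18:-→d19:-→d20:-→d21:-→d22:-→d23:-→d24:H3→d25:-→d26:-→d27:-→d28:-→d29:-→d30:-→d31:-→d32:H2  best=H2
  del 88.94.181.0/24 (clear depth 24)
  del 0.0.0.0/0 (clear depth 0)
  + 217.66.144.0/20 (H6) depth=20
  del 217.66.144.0/20 (clear depth 20)
  ? 88.94.181.126  path d0:-→d1:-→d2:-→d3:-→d4:-→d5:-→d6:-→d7:-→d8:-→d9:-→d10:-→d11:-→d12:-→d13:-→d14:-→d15:-→d16:-→d17:-→d18:-→d19:-→d20:-→d21:-→d22:-→d23:-→d24:-→d25:-→d26:-→d27:-→d28:-→d29:-→d30:-→d31:-→d32:H2  best=H2
  + 88.80.0.0/12 (H1) depth=12
  del 88.80.0.0/12 (clear depth 12)
  + 88.80.0.0/12 (H4) depth=12
  ? 88.94.181.126  path d0:-→d1:-→d2:-→d3:-→d4:-→d5:-→d6:-→d7:-→d8:-→d9:-→d10:-→d11:-→d12:H4→d13:-→d14:-→d15:-→d16:-→d17:-→d18:-→d19:-→d20:-→d21:-→d22:-→d23:-→d24:-→d25:-→d26:-→d27:-→d28:-→d29:-→d30:-→d31:-→d32:H2  best=H2
  del 217.66.0.0/16 (clear depth 16)
  + 88.94.181.0/24 (H0) depth=24
  ? 88.94.181.0  path d0:-→d1:-→d2:-→d3:-→d4:-→d5:-→d6:-→d7:-→d8:-→d9:-→d10:-→d11:-→d12:H4→d13:-→d14:-→d15:-→d16:-→d17:-→d18:-→d19:-→d20:-→d21:-→d22:-→d23:-→d24:H0→d25:-  best=H0
  ? 88.80.8.34  path d0:-→d1:-→d2:-→d3:-→d4:-→d5:-→d6:-→d7:-→d8:-→d9:-→d10:-→d11:-→d12:H4  best=H4
  + 217.66.154.208/28 (H6) depth=28
  del 88.94.181.0/24 (clear depth 24)
  ? 88.80.0.3  path d0:-→d1:-→d2:-→d3:-→d4:-→d5:-→d6:-→d7:-→d8:-→d9:-→d10:-→d11:-→d12:H4  best=H4
  + 217.66.144.0/20 (H5) depth=20
  + 0.0.0.0/0 (H2) depth=0
  del 88.94.181.126/32 (clear depth 32)
  + 88.94.181.112/28 (H6) depth=28

== LOOKUPS ==
["H1","H1","H1","H5","H5","H3","H2","H2","H2","H0","H4","H4"]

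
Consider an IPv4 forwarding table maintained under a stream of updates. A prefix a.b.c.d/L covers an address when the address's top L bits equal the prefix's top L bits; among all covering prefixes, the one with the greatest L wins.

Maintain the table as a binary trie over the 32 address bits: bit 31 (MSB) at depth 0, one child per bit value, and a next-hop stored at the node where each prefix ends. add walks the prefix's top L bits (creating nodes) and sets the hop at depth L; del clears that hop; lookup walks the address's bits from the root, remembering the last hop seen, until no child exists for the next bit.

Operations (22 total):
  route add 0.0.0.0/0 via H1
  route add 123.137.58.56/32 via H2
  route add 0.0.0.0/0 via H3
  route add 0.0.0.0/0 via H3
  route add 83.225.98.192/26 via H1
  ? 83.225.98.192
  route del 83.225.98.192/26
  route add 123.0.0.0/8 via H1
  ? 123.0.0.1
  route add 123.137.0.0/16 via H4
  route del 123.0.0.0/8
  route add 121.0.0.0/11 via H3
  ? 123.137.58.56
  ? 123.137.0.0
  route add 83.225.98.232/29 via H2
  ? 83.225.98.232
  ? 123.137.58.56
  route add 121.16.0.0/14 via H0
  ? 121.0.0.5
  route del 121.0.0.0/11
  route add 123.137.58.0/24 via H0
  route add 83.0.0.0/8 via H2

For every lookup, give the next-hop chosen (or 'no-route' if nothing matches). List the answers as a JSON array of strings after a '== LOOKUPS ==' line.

Process each operation:
  add 0.0.0.0/0 -> H1 at depth 0
  add 123.137.58.56/32 -> H2 at depth 32
  add 0.0.0.0/0 -> H3 at depth 0
  add 0.0.0.0/0 -> H3 at depth 0
  add 83.225.98.192/26 -> H1 at depth 26
  Q 83.225.98.192: descend 01010011111000010110001011 ; hops seen [H3,H1] ; pick H1
  del 83.225.98.192/26 (clear depth 26)
  add 123.0.0.0/8 -> H1 at depth 8
  Q 123.0.0.1: descend 01111011 ; hops seen [H3,H1] ; pick H1
  add 123.137.0.0/16 -> H4 at depth 16
  del 123.0.0.0/8 (clear depth 8)
  add 121.0.0.0/11 -> H3 at depth 11
  Q 123.137.58.56: descend 01111011100010010011101000111000 ; hops seen [H3,H4,H2] ; pick H2
  Q 123.137.0.0: descend 011110111000100100 ; hops seen [H3,H4] ; pick H4
  add 83.225.98.232/29 -> H2 at depth 29
  Q 83.225.98.232: descend 01010011111000010110001011101 ; hops seen [H3,H2] ; pick H2
  Q 123.137.58.56: descend 01111011100010010011101000111000 ; hops seen [H3,H4,H2] ; pick H2
  add 121.16.0.0/14 -> H0 at depth 14
  Q 121.0.0.5: descend 01111001000 ; hops seen [H3,H3] ; pick H3
  del 121.0.0.0/11 (clear depth 11)
  add 123.137.58.0/24 -> H0 at depth 24
  add 83.0.0.0/8 -> H2 at depth 8

== LOOKUPS ==
["H1","H1","H2","H4","H2","H2","H3"]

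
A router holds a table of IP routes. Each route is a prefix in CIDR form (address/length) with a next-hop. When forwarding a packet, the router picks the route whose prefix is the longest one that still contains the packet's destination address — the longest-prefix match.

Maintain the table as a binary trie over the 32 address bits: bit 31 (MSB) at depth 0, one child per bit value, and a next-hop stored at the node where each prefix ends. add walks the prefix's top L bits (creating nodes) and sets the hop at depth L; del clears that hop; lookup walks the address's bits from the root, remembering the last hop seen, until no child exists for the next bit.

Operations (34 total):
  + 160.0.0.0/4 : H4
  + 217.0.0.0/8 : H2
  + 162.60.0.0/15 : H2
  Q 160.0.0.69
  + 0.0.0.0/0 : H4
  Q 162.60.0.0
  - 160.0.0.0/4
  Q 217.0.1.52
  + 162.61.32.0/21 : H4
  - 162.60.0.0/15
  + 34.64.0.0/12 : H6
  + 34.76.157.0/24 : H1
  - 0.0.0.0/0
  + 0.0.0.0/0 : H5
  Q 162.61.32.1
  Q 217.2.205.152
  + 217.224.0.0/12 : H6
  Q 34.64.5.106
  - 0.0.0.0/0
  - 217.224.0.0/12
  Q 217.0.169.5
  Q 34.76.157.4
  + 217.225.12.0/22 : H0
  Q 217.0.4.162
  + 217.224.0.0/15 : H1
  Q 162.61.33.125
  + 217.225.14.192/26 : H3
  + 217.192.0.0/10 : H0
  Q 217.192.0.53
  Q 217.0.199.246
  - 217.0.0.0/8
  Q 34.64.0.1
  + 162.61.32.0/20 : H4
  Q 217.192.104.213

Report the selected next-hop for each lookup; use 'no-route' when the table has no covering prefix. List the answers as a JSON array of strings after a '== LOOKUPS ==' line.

Process each operation:
  add 160.0.0.0/4 -> H4 at depth 4
  add 217.0.0.0/8 -> H2 at depth 8
  add 162.60.0.0/15 -> H2 at depth 15
  ? 160.0.0.69  path d0:-→d1:-→d2:-→d3:-→d4:H4→d5:-→d6:-  best=H4
  add 0.0.0.0/0 -> H4 at depth 0
  ? 162.60.0.0  path d0:H4→d1:-→d2:-→d3:-→d4:H4→d5:-→d6:-→d7:-→d8:-→d9:-→d10:-→d11:-→d12:-→d13:-→d14:-→d15:H2  best=H2
  - 160.0.0.0/4 clear@4
  ? 217.0.1.52  path d0:H4→d1:-→d2:-→d3:-→d4:-→d5:-→d6:-→d7:-→d8:H2  best=H2
  add 162.61.32.0/21 -> H4 at depth 21
  - 162.60.0.0/15 clear@15
  add 34.64.0.0/12 -> H6 at depth 12
  add 34.76.157.0/24 -> H1 at depth 24
  - 0.0.0.0/0 clear@0
  add 0.0.0.0/0 -> H5 at depth 0
  ? 162.61.32.1  path d0:H5→d1:-→d2:-→d3:-→d4:-→d5:-→d6:-→d7:-→d8:-→d9:-→d10:-→d11:-→d12:-→d13:-→d14:-→d15:-→d16:-→d17:-→d18:-→d19:-→d20:-→d21:H4  best=H4
  ? 217.2.205.152  path d0:H5→d1:-→d2:-→d3:-→d4:-→d5:-→d6:-→d7:-→d8:H2  best=H2
  add 217.224.0.0/12 -> H6 at depth 12
  ? 34.64.5.106  path d0:H5→d1:-→d2:-→d3:-→d4:-→d5:-→d6:-→d7:-→d8:-→d9:-→d10:-→d11:-→d12:H6  best=H6
  - 0.0.0.0/0 clear@0
  - 217.224.0.0/12 clear@12
  ? 217.0.169.5  path d0:-→d1:-→d2:-→d3:-→d4:-→d5:-→d6:-→d7:-→d8:H2  best=H2
  ? 34.76.157.4  path d0:-→d1:-→d2:-→d3:-→d4:-→d5:-→d6:-→d7:-→d8:-→d9:-→d10:-→d11:-→d12:H6→d13:-→d14:-→d15:-→d16:-→d17:-→d18:-→d19:-→d20:-→d21:-→d22:-→d23:-→d24:H1  best=H1
  add 217.225.12.0/22 -> H0 at depth 22
  ? 217.0.4.162  path d0:-→d1:-→d2:-→d3:-→d4:-→d5:-→d6:-→d7:-→d8:H2  best=H2
  add 217.224.0.0/15 -> H1 at depth 15
  ? 162.61.33.125  path d0:-→d1:-→d2:-→d3:-→d4:-→d5:-→d6:-→d7:-→d8:-→d9:-→d10:-→d11:-→d12:-→d13:-→d14:-→d15:-→d16:-→d17:-→d18:-→d19:-→d20:-→d21:H4  best=H4
  add 217.225.14.192/26 -> H3 at depth 26
  add 217.192.0.0/10 -> H0 at depth 10
  ? 217.192.0.53  path d0:-→d1:-→d2:-→d3:-→d4:-→d5:-→d6:-→d7:-→d8:H2→d9:-→d10:H0  best=H0
  ? 217.0.199.246  path d0:-→d1:-→d2:-→d3:-→d4:-→d5:-→d6:-→d7:-→d8:H2  best=H2
  - 217.0.0.0/8 clear@8
  ? 34.64.0.1  path d0:-→d1:-→d2:-→d3:-→d4:-→d5:-→d6:-→d7:-→d8:-→d9:-→d10:-→d11:-→d12:H6  best=H6
  add 162.61.32.0/20 -> H4 at depth 20
  ? 217.192.104.213  path d0:-→d1:-→d2:-→d3:-→d4:-→d5:-→d6:-→d7:-→d8:-→d9:-→d10:H0  best=H0

== LOOKUPS ==
["H4","H2","H2","H4","H2","H6","H2","H1","H2","H4","H0","H2","H6","H0"]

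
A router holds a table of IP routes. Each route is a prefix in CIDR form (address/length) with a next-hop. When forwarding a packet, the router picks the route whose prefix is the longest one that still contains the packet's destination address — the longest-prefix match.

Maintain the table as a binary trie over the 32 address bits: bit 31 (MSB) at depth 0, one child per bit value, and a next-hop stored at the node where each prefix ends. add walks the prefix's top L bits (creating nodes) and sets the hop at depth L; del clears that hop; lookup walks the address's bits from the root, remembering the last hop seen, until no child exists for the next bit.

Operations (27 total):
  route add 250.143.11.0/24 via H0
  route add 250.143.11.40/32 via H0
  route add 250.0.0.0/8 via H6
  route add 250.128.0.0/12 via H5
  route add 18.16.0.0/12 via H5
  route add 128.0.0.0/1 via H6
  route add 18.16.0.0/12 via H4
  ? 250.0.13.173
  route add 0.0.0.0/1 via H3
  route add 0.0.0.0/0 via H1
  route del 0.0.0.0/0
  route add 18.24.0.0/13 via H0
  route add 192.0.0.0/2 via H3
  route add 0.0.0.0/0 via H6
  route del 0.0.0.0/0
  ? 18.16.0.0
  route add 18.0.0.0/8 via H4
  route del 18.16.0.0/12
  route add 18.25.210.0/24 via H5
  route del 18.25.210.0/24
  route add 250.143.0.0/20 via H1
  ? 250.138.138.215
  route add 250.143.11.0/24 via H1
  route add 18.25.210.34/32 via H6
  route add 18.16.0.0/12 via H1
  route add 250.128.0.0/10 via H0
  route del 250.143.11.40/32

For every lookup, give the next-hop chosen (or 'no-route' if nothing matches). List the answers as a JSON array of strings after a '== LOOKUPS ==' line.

Process each operation:
  + 250.143.11.0/24 (H0) depth=24
  + 250.143.11.40/32 (H0) depth=32
  + 250.0.0.0/8 (H6) depth=8
  + 250.128.0.0/12 (H5) depth=12
  + 18.16.0.0/12 (H5) depth=12
  + 128.0.0.0/1 (H6) depth=1
  + 18.16.0.0/12 (H4) depth=12
  ? 250.0.13.173  path d0:-→d1:H6→d2:-→d3:-→d4:-→d5:-→d6:-→d7:-→d8:H6  best=H6
  + 0.0.0.0/1 (H3) depth=1
  + 0.0.0.0/0 (H1) depth=0
  del 0.0.0.0/0 (clear depth 0)
  + 18.24.0.0/13 (H0) depth=13
  + 192.0.0.0/2 (H3) depth=2
  + 0.0.0.0/0 (H6) depth=0
  del 0.0.0.0/0 (clear depth 0)
  ? 18.16.0.0  path d0:-→d1:H3→d2:-→d3:-→d4:-→d5:-→d6:-→d7:-→d8:-→d9:-→d10:-→d11:-→d12:H4  best=H4
  + 18.0.0.0/8 (H4) depth=8
  del 18.16.0.0/12 (clear depth 12)
  + 18.25.210.0/24 (H5) depth=24
  del 18.25.210.0/24 (clear depth 24)
  + 250.143.0.0/20 (H1) depth=20
  ? 250.138.138.215  path d0:-→d1:H6→d2:H3→d3:-→d4:-→d5:-→d6:-→d7:-→d8:H6→d9:-→d10:-→d11:-→d12:H5→d13:-  best=H5
  + 250.143.11.0/24 (H1) depth=24
  + 18.25.210.34/32 (H6) depth=32
  + 18.16.0.0/12 (H1) depth=12
  + 250.128.0.0/10 (H0) depth=10
  del 250.143.11.40/32 (clear depth 32)

== LOOKUPS ==
["H6","H4","H5"]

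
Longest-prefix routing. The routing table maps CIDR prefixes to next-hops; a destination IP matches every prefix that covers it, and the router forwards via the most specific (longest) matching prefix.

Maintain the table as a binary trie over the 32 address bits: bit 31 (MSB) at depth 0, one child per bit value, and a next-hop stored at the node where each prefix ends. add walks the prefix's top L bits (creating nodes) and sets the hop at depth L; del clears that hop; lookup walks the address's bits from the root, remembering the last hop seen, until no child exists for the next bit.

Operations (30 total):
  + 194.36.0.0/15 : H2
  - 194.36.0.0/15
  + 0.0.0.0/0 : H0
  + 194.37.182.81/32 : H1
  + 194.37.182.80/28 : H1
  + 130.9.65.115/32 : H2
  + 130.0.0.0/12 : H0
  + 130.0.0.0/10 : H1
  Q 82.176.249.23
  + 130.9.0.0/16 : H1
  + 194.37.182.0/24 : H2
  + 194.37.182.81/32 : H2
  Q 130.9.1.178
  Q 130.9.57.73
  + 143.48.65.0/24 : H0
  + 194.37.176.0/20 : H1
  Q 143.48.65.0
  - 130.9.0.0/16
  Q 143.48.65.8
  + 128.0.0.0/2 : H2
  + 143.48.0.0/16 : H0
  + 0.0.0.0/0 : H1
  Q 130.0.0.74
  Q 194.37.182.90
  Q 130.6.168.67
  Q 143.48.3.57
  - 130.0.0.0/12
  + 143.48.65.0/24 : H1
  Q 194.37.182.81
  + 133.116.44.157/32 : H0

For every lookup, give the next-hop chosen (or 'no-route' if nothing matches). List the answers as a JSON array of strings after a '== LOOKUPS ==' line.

Process each operation:
  add 194.36.0.0/15 -> H2 at depth 15
  del 194.36.0.0/15 (clear depth 15)
  add 0.0.0.0/0 -> H0 at depth 0
  add 194.37.182.81/32 -> H1 at depth 32
  add 194.37.182.80/28 -> H1 at depth 28
  add 130.9.65.115/32 -> H2 at depth 32
  add 130.0.0.0/12 -> H0 at depth 12
  add 130.0.0.0/10 -> H1 at depth 10
  lookup 82.176.249.23: bits ε walk d0:H0 -> H0
  add 130.9.0.0/16 -> H1 at depth 16
  add 194.37.182.0/24 -> H2 at depth 24
  add 194.37.182.81/32 -> H2 at depth 32
  lookup 130.9.1.178: bits 10000010000010010 walk d0:H0→d1:-→d2:-→d3:-→d4:-→d5:-→d6:-→d7:-→d8:-→d9:-→d10:H1→d11:-→d12:H0→d13:-→d14:-→d15:-→d16:H1→d17:- -> H1
  lookup 130.9.57.73: bits 10000010000010010 walk d0:H0→d1:-→d2:-→d3:-→d4:-→d5:-→d6:-→d7:-→d8:-→d9:-→d10:H1→d11:-→d12:H0→d13:-→d14:-→d15:-→d16:H1→d17:- -> H1
  add 143.48.65.0/24 -> H0 at depth 24
  add 194.37.176.0/20 -> H1 at depth 20
  lookup 143.48.65.0: bits 100011110011000001000001 walk d0:H0→d1:-→d2:-→d3:-→d4:-→d5:-→d6:-→d7:-→d8:-→d9:-→d10:-→d11:-→d12:-→d13:-→d14:-→d15:-→d16:-→d17:-→d18:-→d19:-→d20:-→d21:-→d22:-→d23:-→d24:H0 -> H0
  del 130.9.0.0/16 (clear depth 16)
  lookup 143.48.65.8: bits 100011110011000001000001 walk d0:H0→d1:-→d2:-→d3:-→d4:-→d5:-→d6:-→d7:-→d8:-→d9:-→d10:-→d11:-→d12:-→d13:-→d14:-→d15:-→d16:-→d17:-→d18:-→d19:-→d20:-→d21:-→d22:-→d23:-→d24:H0 -> H0
  add 128.0.0.0/2 -> H2 at depth 2
  add 143.48.0.0/16 -> H0 at depth 16
  add 0.0.0.0/0 -> H1 at depth 0
  lookup 130.0.0.74: bits 100000100000 walk d0:H1→d1:-→d2:H2→d3:-→d4:-→d5:-→d6:-→d7:-→d8:-→d9:-→d10:H1→d11:-→d12:H0 -> H0
  lookup 194.37.182.90: bits 1100001000100101101101100101 walk d0:H1→d1:-→d2:-→d3:-→d4:-→d5:-→d6:-→d7:-→d8:-→d9:-→d10:-→d11:-→d12:-→d13:-→d14:-→d15:-→d16:-→d17:-→d18:-→d19:-→d20:H1→d21:-→d22:-→d23:-→d24:H2→d25:-→d26:-→d27:-→d28:H1 -> H1
  lookup 130.6.168.67: bits 100000100000 walk d0:H1→d1:-→d2:H2→d3:-→d4:-→d5:-→d6:-→d7:-→d8:-→d9:-→d10:H1→d11:-→d12:H0 -> H0
  lookup 143.48.3.57: bits 10001111001100000 walk d0:H1→d1:-→d2:H2→d3:-→d4:-→d5:-→d6:-→d7:-→d8:-→d9:-→d10:-→d11:-→d12:-→d13:-→d14:-→d15:-→d16:H0→d17:- -> H0
  del 130.0.0.0/12 (clear depth 12)
  add 143.48.65.0/24 -> H1 at depth 24
  lookup 194.37.182.81: bits 11000010001001011011011001010001 walk d0:H1→d1:-→d2:-→d3:-→d4:-→d5:-→d6:-→d7:-→d8:-→d9:-→d10:-→d11:-→d12:-→d13:-→d14:-→d15:-→d16:-→d17:-→d18:-→d19:-→d20:H1→d21:-→d22:-→d23:-→d24:H2→d25:-→d26:-→d27:-→d28:H1→d29:-→d30:-→d31:-→d32:H2 -> H2
  add 133.116.44.157/32 -> H0 at depth 32

== LOOKUPS ==
["H0","H1","H1","H0","H0","H0","H1","H0","H0","H2"]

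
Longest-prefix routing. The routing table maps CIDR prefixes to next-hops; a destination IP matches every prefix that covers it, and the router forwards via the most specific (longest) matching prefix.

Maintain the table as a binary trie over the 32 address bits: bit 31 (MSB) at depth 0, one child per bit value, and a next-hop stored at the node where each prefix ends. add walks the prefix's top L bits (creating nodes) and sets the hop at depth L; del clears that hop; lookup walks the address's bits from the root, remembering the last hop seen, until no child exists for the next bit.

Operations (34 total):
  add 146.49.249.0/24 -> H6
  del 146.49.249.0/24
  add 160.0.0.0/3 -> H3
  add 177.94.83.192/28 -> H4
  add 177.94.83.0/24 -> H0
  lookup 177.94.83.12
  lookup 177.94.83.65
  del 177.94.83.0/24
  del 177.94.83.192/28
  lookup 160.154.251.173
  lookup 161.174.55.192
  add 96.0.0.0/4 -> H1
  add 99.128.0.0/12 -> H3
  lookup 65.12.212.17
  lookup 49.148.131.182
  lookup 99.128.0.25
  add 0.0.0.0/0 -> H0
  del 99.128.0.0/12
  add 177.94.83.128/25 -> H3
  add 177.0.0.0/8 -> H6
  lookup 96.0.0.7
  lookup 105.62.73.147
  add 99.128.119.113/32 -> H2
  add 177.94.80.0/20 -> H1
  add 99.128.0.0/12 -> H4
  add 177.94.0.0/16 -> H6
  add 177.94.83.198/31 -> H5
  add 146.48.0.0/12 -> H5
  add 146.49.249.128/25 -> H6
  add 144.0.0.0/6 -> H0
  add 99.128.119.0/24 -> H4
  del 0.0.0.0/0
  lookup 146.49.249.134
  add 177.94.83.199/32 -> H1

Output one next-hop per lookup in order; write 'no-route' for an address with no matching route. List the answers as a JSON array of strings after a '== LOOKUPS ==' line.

Apply in order:
  + 146.49.249.0/24 (H6) depth=24
  del 146.49.249.0/24 (clear depth 24)
  + 160.0.0.0/3 (H3) depth=3
  + 177.94.83.192/28 (H4) depth=28
  + 177.94.83.0/24 (H0) depth=24
  ? 177.94.83.12  path d0:-→d1:-→d2:-→d3:H3→d4:-→d5:-→d6:-→d7:-→d8:-→d9:-→d10:-→d11:-→d12:-→d13:-→d14:-→d15:-→d16:-→d17:-→d18:-→d19:-→d20:-→d21:-→d22:-→d23:-→d24:H0  best=H0
  ? 177.94.83.65  path d0:-→d1:-→d2:-→d3:H3→d4:-→d5:-→d6:-→d7:-→d8:-→d9:-→d10:-→d11:-→d12:-→d13:-→d14:-→d15:-→d16:-→d17:-→d18:-→d19:-→d20:-→d21:-→d22:-→d23:-→d24:H0  best=H0
  del 177.94.83.0/24 (clear depth 24)
  del 177.94.83.192/28 (clear depth 28)
  ? 160.154.251.173  path d0:-→d1:-→d2:-→d3:H3  best=H3
  ? 161.174.55.192  path d0:-→d1:-→d2:-→d3:H3  best=H3
  + 96.0.0.0/4 (H1) depth=4
  + 99.128.0.0/12 (H3) depth=12
  ? 65.12.212.17  path d0:-→d1:-→d2:-  best=no-route
  ? 49.148.131.182  path d0:-→d1:-  best=no-route
  ? 99.128.0.25  path d0:-→d1:-→d2:-→d3:-→d4:H1→d5:-→d6:-→d7:-→d8:-→d9:-→d10:-→d11:-→d12:H3  best=H3
  + 0.0.0.0/0 (H0) depth=0
  del 99.128.0.0/12 (clear depth 12)
  + 177.94.83.128/25 (H3) depth=25
  + 177.0.0.0/8 (H6) depth=8
  ? 96.0.0.7  path d0:H0→d1:-→d2:-→d3:-→d4:H1→d5:-→d6:-  best=H1
  ? 105.62.73.147  path d0:H0→d1:-→d2:-→d3:-→d4:H1  best=H1
  + 99.128.119.113/32 (H2) depth=32
  + 177.94.80.0/20 (H1) depth=20
  + 99.128.0.0/12 (H4) depth=12
  + 177.94.0.0/16 (H6) depth=16
  + 177.94.83.198/31 (H5) depth=31
  + 146.48.0.0/12 (H5) depth=12
  + 146.49.249.128/25 (H6) depth=25
  + 144.0.0.0/6 (H0) depth=6
  + 99.128.119.0/24 (H4) depth=24
  del 0.0.0.0/0 (clear depth 0)
  ? 146.49.249.134  path d0:-→d1:-→d2:-→d3:-→d4:-→d5:-→d6:H0→d7:-→d8:-→d9:-→d10:-→d11:-→d12:H5→d13:-→d14:-→d15:-→d16:-→d17:-→d18:-→d19:-→d20:-→d21:-→d22:-→d23:-→d24:-→d25:H6  best=H6
  + 177.94.83.199/32 (H1) depth=32

== LOOKUPS ==
["H0","H0","H3","H3","no-route","no-route","H3","H1","H1","H6"]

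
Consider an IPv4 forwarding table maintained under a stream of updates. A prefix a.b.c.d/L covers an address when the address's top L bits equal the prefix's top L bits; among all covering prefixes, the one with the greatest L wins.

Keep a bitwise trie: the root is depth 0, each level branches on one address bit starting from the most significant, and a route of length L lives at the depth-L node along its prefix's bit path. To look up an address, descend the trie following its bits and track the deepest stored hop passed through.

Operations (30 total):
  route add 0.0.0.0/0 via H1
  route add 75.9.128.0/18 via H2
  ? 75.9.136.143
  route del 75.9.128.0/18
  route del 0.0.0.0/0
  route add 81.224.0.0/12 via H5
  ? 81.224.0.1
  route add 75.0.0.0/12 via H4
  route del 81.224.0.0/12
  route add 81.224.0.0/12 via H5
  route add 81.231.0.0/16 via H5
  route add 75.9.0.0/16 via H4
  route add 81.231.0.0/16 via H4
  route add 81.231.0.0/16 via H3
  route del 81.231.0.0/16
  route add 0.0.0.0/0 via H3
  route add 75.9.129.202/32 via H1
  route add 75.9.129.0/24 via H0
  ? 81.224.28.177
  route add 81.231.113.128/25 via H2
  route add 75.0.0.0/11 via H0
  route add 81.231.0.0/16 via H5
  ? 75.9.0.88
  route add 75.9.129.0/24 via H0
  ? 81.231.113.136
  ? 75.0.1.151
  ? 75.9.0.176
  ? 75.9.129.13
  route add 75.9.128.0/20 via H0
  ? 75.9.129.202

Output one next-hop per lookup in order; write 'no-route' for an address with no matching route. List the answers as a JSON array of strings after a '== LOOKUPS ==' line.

Apply in order:
  add 0.0.0.0/0 -> H1 at depth 0
  add 75.9.128.0/18 -> H2 at depth 18
  lookup 75.9.136.143: bits 010010110000100110 walk d0:H1→d1:-→d2:-→d3:-→d4:-→d5:-→d6:-→d7:-→d8:-→d9:-→d10:-→d11:-→d12:-→d13:-→d14:-→d15:-→d16:-→d17:-→d18:H2 -> H2
  del 75.9.128.0/18 (clear depth 18)
  del 0.0.0.0/0 (clear depth 0)
  add 81.224.0.0/12 -> H5 at depth 12
  lookup 81.224.0.1: bits 010100011110 walk d0:-→d1:-→d2:-→d3:-→d4:-→d5:-→d6:-→d7:-→d8:-→d9:-→d10:-→d11:-→d12:H5 -> H5
  add 75.0.0.0/12 -> H4 at depth 12
  del 81.224.0.0/12 (clear depth 12)
  add 81.224.0.0/12 -> H5 at depth 12
  add 81.231.0.0/16 -> H5 at depth 16
  add 75.9.0.0/16 -> H4 at depth 16
  add 81.231.0.0/16 -> H4 at depth 16
  add 81.231.0.0/16 -> H3 at depth 16
  del 81.231.0.0/16 (clear depth 16)
  add 0.0.0.0/0 -> H3 at depth 0
  add 75.9.129.202/32 -> H1 at depth 32
  add 75.9.129.0/24 -> H0 at depth 24
  lookup 81.224.28.177: bits 0101000111100 walk d0:H3→d1:-→d2:-→d3:-→d4:-→d5:-→d6:-→d7:-→d8:-→d9:-→d10:-→d11:-→d12:H5→d13:- -> H5
  add 81.231.113.128/25 -> H2 at depth 25
  add 75.0.0.0/11 -> H0 at depth 11
  add 81.231.0.0/16 -> H5 at depth 16
  lookup 75.9.0.88: bits 0100101100001001 walk d0:H3→d1:-→d2:-→d3:-→d4:-→d5:-→d6:-→d7:-→d8:-→d9:-→d10:-→d11:H0→d12:H4→d13:-→d14:-→d15:-→d16:H4 -> H4
  add 75.9.129.0/24 -> H0 at depth 24
  lookup 81.231.113.136: bits 0101000111100111011100011 walk d0:H3→d1:-→d2:-→d3:-→d4:-→d5:-→d6:-→d7:-→d8:-→d9:-→d10:-→d11:-→d12:H5→d13:-→d14:-→d15:-→d16:H5→d17:-→d18:-→d19:-→d20:-→d21:-→d22:-→d23:-→d24:-→d25:H2 -> H2
  lookup 75.0.1.151: bits 010010110000 walk d0:H3→d1:-→d2:-→d3:-→d4:-→d5:-→d6:-→d7:-→d8:-→d9:-→d10:-→d11:H0→d12:H4 -> H4
  lookup 75.9.0.176: bits 0100101100001001 walk d0:H3→d1:-→d2:-→d3:-→d4:-→d5:-→d6:-→d7:-→d8:-→d9:-→d10:-→d11:H0→d12:H4→d13:-→d14:-→d15:-→d16:H4 -> H4
  lookup 75.9.129.13: bits 010010110000100110000001 walk d0:H3→d1:-→d2:-→d3:-→d4:-→d5:-→d6:-→d7:-→d8:-→d9:-→d10:-→d11:H0→d12:H4→d13:-→d14:-→d15:-→d16:H4→d17:-→d18:-→d19:-→d20:-→d21:-→d22:-→d23:-→d24:H0 -> H0
  add 75.9.128.0/20 -> H0 at depth 20
  lookup 75.9.129.202: bits 01001011000010011000000111001010 walk d0:H3→d1:-→d2:-→d3:-→d4:-→d5:-→d6:-→d7:-→d8:-→d9:-→d10:-→d11:H0→d12:H4→d13:-→d14:-→d15:-→d16:H4→d17:-→d18:-→d19:-→d20:H0→d21:-→d22:-→d23:-→d24:H0→d25:-→d26:-→d27:-→d28:-→d29:-→d30:-→d31:-→d32:H1 -> H1

== LOOKUPS ==
["H2","H5","H5","H4","H2","H4","H4","H0","H1"]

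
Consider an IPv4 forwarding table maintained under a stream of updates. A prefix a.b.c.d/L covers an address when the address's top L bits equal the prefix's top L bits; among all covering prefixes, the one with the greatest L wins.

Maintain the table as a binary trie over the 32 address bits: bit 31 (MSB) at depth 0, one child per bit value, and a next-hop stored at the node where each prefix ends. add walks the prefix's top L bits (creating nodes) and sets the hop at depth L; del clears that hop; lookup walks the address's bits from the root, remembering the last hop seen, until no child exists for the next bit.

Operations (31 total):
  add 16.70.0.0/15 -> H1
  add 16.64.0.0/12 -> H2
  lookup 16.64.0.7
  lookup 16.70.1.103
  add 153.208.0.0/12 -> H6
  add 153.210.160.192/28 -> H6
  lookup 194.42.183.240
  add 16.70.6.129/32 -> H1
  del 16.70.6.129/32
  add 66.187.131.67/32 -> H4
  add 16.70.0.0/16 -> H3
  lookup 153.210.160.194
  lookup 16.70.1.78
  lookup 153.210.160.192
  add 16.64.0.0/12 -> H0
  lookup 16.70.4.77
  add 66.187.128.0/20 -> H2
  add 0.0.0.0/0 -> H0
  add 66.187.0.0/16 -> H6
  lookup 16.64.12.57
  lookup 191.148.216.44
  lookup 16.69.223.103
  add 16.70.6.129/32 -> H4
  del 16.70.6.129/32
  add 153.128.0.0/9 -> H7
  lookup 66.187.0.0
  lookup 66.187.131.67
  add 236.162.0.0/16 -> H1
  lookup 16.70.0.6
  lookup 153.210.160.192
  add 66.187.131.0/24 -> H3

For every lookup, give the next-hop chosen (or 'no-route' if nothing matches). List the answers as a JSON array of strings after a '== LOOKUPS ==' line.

Trace:
  add 16.70.0.0/15 -> H1 at depth 15
  add 16.64.0.0/12 -> H2 at depth 12
  Q 16.64.0.7: descend 0001000001000 ; hops seen [H2] ; pick H2
  Q 16.70.1.103: descend 000100000100011 ; hops seen [H2,H1] ; pick H1
  add 153.208.0.0/12 -> H6 at depth 12
  add 153.210.160.192/28 -> H6 at depth 28
  Q 194.42.183.240: descend 1 ; hops seen [∅] ; pick no-route
  add 16.70.6.129/32 -> H1 at depth 32
  - 16.70.6.129/32 clear@32
  add 66.187.131.67/32 -> H4 at depth 32
  add 16.70.0.0/16 -> H3 at depth 16
  Q 153.210.160.194: descend 1001100111010010101000001100 ; hops seen [H6,H6] ; pick H6
  Q 16.70.1.78: descend 000100000100011000000 ; hops seen [H2,H1,H3] ; pick H3
  Q 153.210.160.192: descend 1001100111010010101000001100 ; hops seen [H6,H6] ; pick H6
  add 16.64.0.0/12 -> H0 at depth 12
  Q 16.70.4.77: descend 0001000001000110000001 ; hops seen [H0,H1,H3] ; pick H3
  add 66.187.128.0/20 -> H2 at depth 20
  add 0.0.0.0/0 -> H0 at depth 0
  add 66.187.0.0/16 -> H6 at depth 16
  Q 16.64.12.57: descend 0001000001000 ; hops seen [H0,H0] ; pick H0
  Q 191.148.216.44: descend 10 ; hops seen [H0] ; pick H0
  Q 16.69.223.103: descend 00010000010001 ; hops seen [H0,H0] ; pick H0
  add 16.70.6.129/32 -> H4 at depth 32
  - 16.70.6.129/32 clear@32
  add 153.128.0.0/9 -> H7 at depth 9
  Q 66.187.0.0: descend 0100001010111011 ; hops seen [H0,H6] ; pick H6
  Q 66.187.131.67: descend 01000010101110111000001101000011 ; hops seen [H0,H6,H2,H4] ; pick H4
  add 236.162.0.0/16 -> H1 at depth 16
  Q 16.70.0.6: descend 000100000100011000000 ; hops seen [H0,H0,H1,H3] ; pick H3
  Q 153.210.160.192: descend 1001100111010010101000001100 ; hops seen [H0,H7,H6,H6] ; pick H6
  add 66.187.131.0/24 -> H3 at depth 24

== LOOKUPS ==
["H2","H1","no-route","H6","H3","H6","H3","H0","H0","H0","H6","H4","H3","H6"]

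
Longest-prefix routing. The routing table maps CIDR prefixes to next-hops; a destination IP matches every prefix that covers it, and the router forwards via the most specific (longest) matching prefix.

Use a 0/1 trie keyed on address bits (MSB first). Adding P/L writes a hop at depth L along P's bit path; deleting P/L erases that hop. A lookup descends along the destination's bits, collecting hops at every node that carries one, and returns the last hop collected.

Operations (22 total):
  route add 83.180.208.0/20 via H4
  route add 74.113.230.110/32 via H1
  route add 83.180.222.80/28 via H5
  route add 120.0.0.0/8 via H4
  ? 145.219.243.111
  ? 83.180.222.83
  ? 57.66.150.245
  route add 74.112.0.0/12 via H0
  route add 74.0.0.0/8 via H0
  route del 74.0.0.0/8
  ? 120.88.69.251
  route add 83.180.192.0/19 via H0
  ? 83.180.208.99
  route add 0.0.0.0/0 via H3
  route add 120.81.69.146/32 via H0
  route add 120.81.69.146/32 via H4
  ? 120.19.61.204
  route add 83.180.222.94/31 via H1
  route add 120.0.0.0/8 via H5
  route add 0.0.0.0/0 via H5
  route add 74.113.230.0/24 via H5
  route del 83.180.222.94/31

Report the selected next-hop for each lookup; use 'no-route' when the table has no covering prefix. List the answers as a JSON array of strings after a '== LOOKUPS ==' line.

Process each operation:
  + 83.180.208.0/20 (H4) depth=20
  + 74.113.230.110/32 (H1) depth=32
  + 83.180.222.80/28 (H5) depth=28
  + 120.0.0.0/8 (H4) depth=8
  Q 145.219.243.111: descend ε ; hops seen [∅] ; pick no-route
  Q 83.180.222.83: descend 0101001110110100110111100101 ; hops seen [H4,H5] ; pick H5
  Q 57.66.150.245: descend 0 ; hops seen [∅] ; pick no-route
  + 74.112.0.0/12 (H0) depth=12
  + 74.0.0.0/8 (H0) depth=8
  - 74.0.0.0/8 clear@8
  Q 120.88.69.251: descend 01111000 ; hops seen [H4] ; pick H4
  + 83.180.192.0/19 (H0) depth=19
  Q 83.180.208.99: descend 01010011101101001101 ; hops seen [H0,H4] ; pick H4
  + 0.0.0.0/0 (H3) depth=0
  + 120.81.69.146/32 (H0) depth=32
  + 120.81.69.146/32 (H4) depth=32
  Q 120.19.61.204: descend 011110000 ; hops seen [H3,H4] ; pick H4
  + 83.180.222.94/31 (H1) depth=31
  + 120.0.0.0/8 (H5) depth=8
  + 0.0.0.0/0 (H5) depth=0
  + 74.113.230.0/24 (H5) depth=24
  - 83.180.222.94/31 clear@31

== LOOKUPS ==
["no-route","H5","no-route","H4","H4","H4"]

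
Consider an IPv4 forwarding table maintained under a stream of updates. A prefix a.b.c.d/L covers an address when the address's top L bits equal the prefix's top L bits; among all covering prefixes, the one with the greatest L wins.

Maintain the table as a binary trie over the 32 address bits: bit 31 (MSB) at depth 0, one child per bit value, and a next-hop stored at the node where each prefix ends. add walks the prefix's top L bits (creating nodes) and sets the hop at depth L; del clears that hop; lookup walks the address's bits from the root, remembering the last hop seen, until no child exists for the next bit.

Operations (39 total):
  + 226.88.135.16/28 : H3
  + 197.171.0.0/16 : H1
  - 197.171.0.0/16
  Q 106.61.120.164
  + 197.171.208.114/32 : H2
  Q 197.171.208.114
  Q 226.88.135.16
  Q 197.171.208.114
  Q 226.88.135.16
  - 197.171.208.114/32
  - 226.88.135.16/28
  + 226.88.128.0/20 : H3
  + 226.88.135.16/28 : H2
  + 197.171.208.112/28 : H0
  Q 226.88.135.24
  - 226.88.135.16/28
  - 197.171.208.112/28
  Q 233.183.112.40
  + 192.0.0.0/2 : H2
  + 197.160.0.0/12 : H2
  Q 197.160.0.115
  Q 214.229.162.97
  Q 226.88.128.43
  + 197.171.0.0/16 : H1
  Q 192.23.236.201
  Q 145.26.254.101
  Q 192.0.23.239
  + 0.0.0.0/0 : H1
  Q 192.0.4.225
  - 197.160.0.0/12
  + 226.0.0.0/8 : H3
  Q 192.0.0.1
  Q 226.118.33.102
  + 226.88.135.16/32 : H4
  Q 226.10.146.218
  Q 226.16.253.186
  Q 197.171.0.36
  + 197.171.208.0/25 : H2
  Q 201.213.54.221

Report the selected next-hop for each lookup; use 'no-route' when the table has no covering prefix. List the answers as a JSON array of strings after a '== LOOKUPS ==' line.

Trace:
  add 226.88.135.16/28 -> H3 at depth 28
  add 197.171.0.0/16 -> H1 at depth 16
  - 197.171.0.0/16 clear@16
  lookup 106.61.120.164: bits ε walk d0:- -> no-route
  add 197.171.208.114/32 -> H2 at depth 32
  lookup 197.171.208.114: bits 11000101101010111101000001110010 walk d0:-→d1:-→d2:-→d3:-→d4:-→d5:-→d6:-→d7:-→d8:-→d9:-→d10:-→d11:-→d12:-→d13:-→d14:-→d15:-→d16:-→d17:-→d18:-→d19:-→d20:-→d21:-→d22:-→d23:-→d24:-→d25:-→d26:-→d27:-→d28:-→d29:-→d30:-→d31:-→d32:H2 -> H2
  lookup 226.88.135.16: bits 1110001001011000100001110001 walk d0:-→d1:-→d2:-→d3:-→d4:-→d5:-→d6:-→d7:-→d8:-→d9:-→d10:-→d11:-→d12:-→d13:-→d14:-→d15:-→d16:-→d17:-→d18:-→d19:-→d20:-→d21:-→d22:-→d23:-→d24:-→d25:-→d26:-→d27:-→d28:H3 -> H3
  lookup 197.171.208.114: bits 11000101101010111101000001110010 walk d0:-→d1:-→d2:-→d3:-→d4:-→d5:-→d6:-→d7:-→d8:-→d9:-→d10:-→d11:-→d12:-→d13:-→d14:-→d15:-→d16:-→d17:-→d18:-→d19:-→d20:-→d21:-→d22:-→d23:-→d24:-→d25:-→d26:-→d27:-→d28:-→d29:-→d30:-→d31:-→d32:H2 -> H2
  lookup 226.88.135.16: bits 1110001001011000100001110001 walk d0:-→d1:-→d2:-→d3:-→d4:-→d5:-→d6:-→d7:-→d8:-→d9:-→d10:-→d11:-→d12:-→d13:-→d14:-→d15:-→d16:-→d17:-→d18:-→d19:-→d20:-→d21:-→d22:-→d23:-→d24:-→d25:-→d26:-→d27:-→d28:H3 -> H3
  - 197.171.208.114/32 clear@32
  - 226.88.135.16/28 clear@28
  add 226.88.128.0/20 -> H3 at depth 20
  add 226.88.135.16/28 -> H2 at depth 28
  add 197.171.208.112/28 -> H0 at depth 28
  lookup 226.88.135.24: bits 1110001001011000100001110001 walk d0:-→d1:-→d2:-→d3:-→d4:-→d5:-→d6:-→d7:-→d8:-→d9:-→d10:-→d11:-→d12:-→d13:-→d14:-→d15:-→d16:-→d17:-→d18:-→d19:-→d20:H3→d21:-→d22:-→d23:-→d24:-→d25:-→d26:-→d27:-→d28:H2 -> H2
  - 226.88.135.16/28 clear@28
  - 197.171.208.112/28 clear@28
  lookup 233.183.112.40: bits 1110 walk d0:-→d1:-→d2:-→d3:-→d4:- -> no-route
  add 192.0.0.0/2 -> H2 at depth 2
  add 197.160.0.0/12 -> H2 at depth 12
  lookup 197.160.0.115: bits 110001011010 walk d0:-→d1:-→d2:H2→d3:-→d4:-→d5:-→d6:-→d7:-→d8:-→d9:-→d10:-→d11:-→d12:H2 -> H2
  lookup 214.229.162.97: bits 110 walk d0:-→d1:-→d2:H2→d3:- -> H2
  lookup 226.88.128.43: bits 111000100101100010000 walk d0:-→d1:-→d2:H2→d3:-→d4:-→d5:-→d6:-→d7:-→d8:-→d9:-→d10:-→d11:-→d12:-→d13:-→d14:-→d15:-→d16:-→d17:-→d18:-→d19:-→d20:H3→d21:- -> H3
  add 197.171.0.0/16 -> H1 at depth 16
  lookup 192.23.236.201: bits 11000 walk d0:-→d1:-→d2:H2→d3:-→d4:-→d5:- -> H2
  lookup 145.26.254.101: bits 1 walk d0:-→d1:- -> no-route
  lookup 192.0.23.239: bits 11000 walk d0:-→d1:-→d2:H2→d3:-→d4:-→d5:- -> H2
  add 0.0.0.0/0 -> H1 at depth 0
  lookup 192.0.4.225: bits 11000 walk d0:H1→d1:-→d2:H2→d3:-→d4:-→d5:- -> H2
  - 197.160.0.0/12 clear@12
  add 226.0.0.0/8 -> H3 at depth 8
  lookup 192.0.0.1: bits 11000 walk d0:H1→d1:-→d2:H2→d3:-→d4:-→d5:- -> H2
  lookup 226.118.33.102: bits 1110001001 walk d0:H1→d1:-→d2:H2→d3:-→d4:-→d5:-→d6:-→d7:-→d8:H3→d9:-→d10:- -> H3
  add 226.88.135.16/32 -> H4 at depth 32
  lookup 226.10.146.218: bits 111000100 walk d0:H1→d1:-→d2:H2→d3:-→d4:-→d5:-→d6:-→d7:-→d8:H3→d9:- -> H3
  lookup 226.16.253.186: bits 111000100 walk d0:H1→d1:-→d2:H2→d3:-→d4:-→d5:-→d6:-→d7:-→d8:H3→d9:- -> H3
  lookup 197.171.0.36: bits 1100010110101011 walk d0:H1→d1:-→d2:H2→d3:-→d4:-→d5:-→d6:-→d7:-→d8:-→d9:-→d10:-→d11:-→d12:-→d13:-→d14:-→d15:-→d16:H1 -> H1
  add 197.171.208.0/25 -> H2 at depth 25
  lookup 201.213.54.221: bits 1100 walk d0:H1→d1:-→d2:H2→d3:-→d4:- -> H2

== LOOKUPS ==
["no-route","H2","H3","H2","H3","H2","no-route","H2","H2","H3","H2","no-route","H2","H2","H2","H3","H3","H3","H1","H2"]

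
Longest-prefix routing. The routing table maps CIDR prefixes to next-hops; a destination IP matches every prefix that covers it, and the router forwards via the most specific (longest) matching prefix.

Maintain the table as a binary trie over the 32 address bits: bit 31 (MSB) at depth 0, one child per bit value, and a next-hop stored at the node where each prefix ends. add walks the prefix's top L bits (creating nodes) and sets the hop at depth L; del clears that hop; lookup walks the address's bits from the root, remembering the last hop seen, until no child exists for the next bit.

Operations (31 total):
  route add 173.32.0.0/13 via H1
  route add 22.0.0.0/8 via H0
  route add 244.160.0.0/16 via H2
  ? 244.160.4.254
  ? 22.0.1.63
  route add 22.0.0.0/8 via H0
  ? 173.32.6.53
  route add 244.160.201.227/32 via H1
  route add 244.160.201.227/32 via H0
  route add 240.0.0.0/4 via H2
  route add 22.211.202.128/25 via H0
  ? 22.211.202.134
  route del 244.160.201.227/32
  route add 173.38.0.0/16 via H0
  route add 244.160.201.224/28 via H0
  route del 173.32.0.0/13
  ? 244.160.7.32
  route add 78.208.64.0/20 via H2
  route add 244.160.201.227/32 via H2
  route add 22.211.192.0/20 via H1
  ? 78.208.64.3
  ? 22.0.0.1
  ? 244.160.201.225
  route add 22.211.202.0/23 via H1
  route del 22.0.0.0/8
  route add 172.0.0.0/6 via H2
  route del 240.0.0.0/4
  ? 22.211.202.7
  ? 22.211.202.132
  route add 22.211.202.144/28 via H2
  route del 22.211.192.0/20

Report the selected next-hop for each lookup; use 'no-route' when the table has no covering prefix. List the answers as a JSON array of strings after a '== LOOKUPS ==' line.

Process each operation:
  + 173.32.0.0/13 (H1) depth=13
  + 22.0.0.0/8 (H0) depth=8
  + 244.160.0.0/16 (H2) depth=16
  ? 244.160.4.254  path d0:-→d1:-→d2:-→d3:-→d4:-→d5:-→d6:-→d7:-→d8:-→d9:-→d10:-→d11:-→d12:-→d13:-→d14:-→d15:-→d16:H2  best=H2
  ? 22.0.1.63  path d0:-→d1:-→d2:-→d3:-→d4:-→d5:-→d6:-→d7:-→d8:H0  best=H0
  + 22.0.0.0/8 (H0) depth=8
  ? 173.32.6.53  path d0:-→d1:-→d2:-→d3:-→d4:-→d5:-→d6:-→d7:-→d8:-→d9:-→d10:-→d11:-→d12:-→d13:H1  best=H1
  + 244.160.201.227/32 (H1) depth=32
  + 244.160.201.227/32 (H0) depth=32
  + 240.0.0.0/4 (H2) depth=4
  + 22.211.202.128/25 (H0) depth=25
  ? 22.211.202.134  path d0:-→d1:-→d2:-→d3:-→d4:-→d5:-→d6:-→d7:-→d8:H0→d9:-→d10:-→d11:-→d12:-→d13:-→d14:-→d15:-→d16:-→d17:-→d18:-→d19:-→d20:-→d21:-→d22:-→d23:-→d24:-→d25:H0  best=H0
  del 244.160.201.227/32 (clear depth 32)
  + 173.38.0.0/16 (H0) depth=16
  + 244.160.201.224/28 (H0) depth=28
  del 173.32.0.0/13 (clear depth 13)
  ? 244.160.7.32  path d0:-→d1:-→d2:-→d3:-→d4:H2→d5:-→d6:-→d7:-→d8:-→d9:-→d10:-→d11:-→d12:-→d13:-→d14:-→d15:-→d16:H2  best=H2
  + 78.208.64.0/20 (H2) depth=20
  + 244.160.201.227/32 (H2) depth=32
  + 22.211.192.0/20 (H1) depth=20
  ? 78.208.64.3  path d0:-→d1:-→d2:-→d3:-→d4:-→d5:-→d6:-→d7:-→d8:-→d9:-→d10:-→d11:-→d12:-→d13:-→d14:-→d15:-→d16:-→d17:-→d18:-→d19:-→d20:H2  best=H2
  ? 22.0.0.1  path d0:-→d1:-→d2:-→d3:-→d4:-→d5:-→d6:-→d7:-→d8:H0  best=H0
  ? 244.160.201.225  path d0:-→d1:-→d2:-→d3:-→d4:H2→d5:-→d6:-→d7:-→d8:-→d9:-→d10:-→d11:-→d12:-→d13:-→d14:-→d15:-→d16:H2→d17:-→d18:-→d19:-→d20:-→d21:-→d22:-→d23:-→d24:-→d25:-→d26:-→d27:-→d28:H0→d29:-→d30:-  best=H0
  + 22.211.202.0/23 (H1) depth=23
  del 22.0.0.0/8 (clear depth 8)
  + 172.0.0.0/6 (H2) depth=6
  del 240.0.0.0/4 (clear depth 4)
  ? 22.211.202.7  path d0:-→d1:-→d2:-→d3:-→d4:-→d5:-→d6:-→d7:-→d8:-→d9:-→d10:-→d11:-→d12:-→d13:-→d14:-→d15:-→d16:-→d17:-→d18:-→d19:-→d20:H1→d21:-→d22:-→d23:H1→d24:-  best=H1
  ? 22.211.202.132  path d0:-→d1:-→d2:-→d3:-→d4:-→d5:-→d6:-→d7:-→d8:-→d9:-→d10:-→d11:-→d12:-→d13:-→d14:-→d15:-→d16:-→d17:-→d18:-→d19:-→d20:H1→d21:-→d22:-→d23:H1→d24:-→d25:H0  best=H0
  + 22.211.202.144/28 (H2) depth=28
  del 22.211.192.0/20 (clear depth 20)

== LOOKUPS ==
["H2","H0","H1","H0","H2","H2","H0","H0","H1","H0"]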